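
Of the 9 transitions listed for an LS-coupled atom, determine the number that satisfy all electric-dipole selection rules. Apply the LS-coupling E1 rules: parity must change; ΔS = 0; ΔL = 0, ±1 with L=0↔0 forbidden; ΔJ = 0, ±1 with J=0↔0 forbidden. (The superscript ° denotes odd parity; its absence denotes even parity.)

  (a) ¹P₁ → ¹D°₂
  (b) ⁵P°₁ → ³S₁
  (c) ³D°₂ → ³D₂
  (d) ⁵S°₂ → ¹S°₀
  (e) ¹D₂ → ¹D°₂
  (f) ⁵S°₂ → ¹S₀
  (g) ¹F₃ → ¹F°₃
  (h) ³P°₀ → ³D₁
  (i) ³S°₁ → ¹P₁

(a) allowed
(b) forbidden (ΔS fails)
(c) allowed
(d) forbidden (parity, ΔS, ΔL, ΔJ fail)
(e) allowed
(f) forbidden (ΔS, ΔL, ΔJ fail)
(g) allowed
(h) allowed
(i) forbidden (ΔS fails)
Total allowed: 5 of 9.

5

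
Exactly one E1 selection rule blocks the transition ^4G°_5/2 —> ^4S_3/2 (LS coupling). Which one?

Reading off the term symbols: S 3/2→3/2, L 4→0, J 5/2→3/2, parity odd→even.
ΔL = 0, ±1 (not L=0↔0): L: 4 → 0, ΔL = -4 — fails.
ΔJ = 0, ±1 (not J=0↔0): J: 5/2 → 3/2, ΔJ = -1 — passes.
ΔS = 0: S: 3/2 → 3/2 — passes.
Parity must change: odd → even — passes.

the ΔL = 0, ±1 rule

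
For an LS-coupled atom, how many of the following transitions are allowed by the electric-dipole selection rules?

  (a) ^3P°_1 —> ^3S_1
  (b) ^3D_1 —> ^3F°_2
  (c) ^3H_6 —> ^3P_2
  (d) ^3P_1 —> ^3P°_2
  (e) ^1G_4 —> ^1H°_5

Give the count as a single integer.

(a) allowed
(b) allowed
(c) forbidden (parity, ΔL, ΔJ fail)
(d) allowed
(e) allowed
Total allowed: 4 of 5.

4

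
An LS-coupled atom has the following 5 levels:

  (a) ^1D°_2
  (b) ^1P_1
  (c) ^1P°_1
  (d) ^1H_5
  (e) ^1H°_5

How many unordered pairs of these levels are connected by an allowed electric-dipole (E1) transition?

(a)–(b): allowed.
(a)–(c): forbidden (parity).
(a)–(d): forbidden (ΔL, ΔJ).
(a)–(e): forbidden (parity, ΔL, ΔJ).
(b)–(c): allowed.
(b)–(d): forbidden (parity, ΔL, ΔJ).
(b)–(e): forbidden (ΔL, ΔJ).
(c)–(d): forbidden (ΔL, ΔJ).
(c)–(e): forbidden (parity, ΔL, ΔJ).
(d)–(e): allowed.
Allowed pairs: 3 of 10.

3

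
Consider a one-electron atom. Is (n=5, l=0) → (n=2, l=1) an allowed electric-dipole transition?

allowed

Initial l = 0, final l = 1, so Δl = +1. E1 requires Δl = ±1: satisfied.
All E1 selection rules are satisfied.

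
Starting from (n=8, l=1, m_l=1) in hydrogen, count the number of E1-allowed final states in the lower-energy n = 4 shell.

E1 requires Δl = ±1, so l_f ∈ {0, 2}; with 0 ≤ l_f ≤ n_f−1 = 3, the allowed l_f values are {0, 2}.
For l_f = 0: m_f ∈ {m_i−1, m_i, m_i+1} ∩ [−0, 0] = {0} → 1 state.
For l_f = 2: m_f ∈ {m_i−1, m_i, m_i+1} ∩ [−2, 2] = {0, 1, 2} → 3 states.
Total: 4.

4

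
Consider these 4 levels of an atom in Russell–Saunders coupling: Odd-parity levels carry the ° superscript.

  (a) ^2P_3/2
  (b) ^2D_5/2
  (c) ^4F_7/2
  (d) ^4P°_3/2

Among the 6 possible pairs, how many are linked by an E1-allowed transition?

0

(a)–(b): forbidden (parity).
(a)–(c): forbidden (parity, ΔS, ΔL, ΔJ).
(a)–(d): forbidden (ΔS).
(b)–(c): forbidden (parity, ΔS).
(b)–(d): forbidden (ΔS).
(c)–(d): forbidden (ΔL, ΔJ).
Allowed pairs: 0 of 6.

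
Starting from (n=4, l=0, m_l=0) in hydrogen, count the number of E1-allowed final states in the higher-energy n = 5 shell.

3

E1 requires Δl = ±1, so l_f ∈ {-1, 1}; with 0 ≤ l_f ≤ n_f−1 = 4, the allowed l_f values are {1}.
For l_f = 1: m_f ∈ {m_i−1, m_i, m_i+1} ∩ [−1, 1] = {-1, 0, 1} → 3 states.
Total: 3.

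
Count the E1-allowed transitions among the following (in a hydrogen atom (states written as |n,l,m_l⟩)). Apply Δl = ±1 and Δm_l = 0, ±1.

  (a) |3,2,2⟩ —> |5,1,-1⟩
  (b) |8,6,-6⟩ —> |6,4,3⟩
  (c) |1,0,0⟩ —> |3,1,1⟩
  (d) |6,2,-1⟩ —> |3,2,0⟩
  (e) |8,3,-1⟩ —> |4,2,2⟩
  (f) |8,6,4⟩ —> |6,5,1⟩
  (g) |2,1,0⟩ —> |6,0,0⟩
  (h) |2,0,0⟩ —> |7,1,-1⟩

3

(a) forbidden — Δm_l = -3 (E1 requires Δm_l = 0, ±1)
(b) forbidden — Δl = -2 (E1 requires Δl = ±1); Δm_l = +9 (E1 requires Δm_l = 0, ±1)
(c) allowed
(d) forbidden — Δl = +0 (E1 requires Δl = ±1)
(e) forbidden — Δm_l = +3 (E1 requires Δm_l = 0, ±1)
(f) forbidden — Δm_l = -3 (E1 requires Δm_l = 0, ±1)
(g) allowed
(h) allowed
Total allowed: 3 of 8.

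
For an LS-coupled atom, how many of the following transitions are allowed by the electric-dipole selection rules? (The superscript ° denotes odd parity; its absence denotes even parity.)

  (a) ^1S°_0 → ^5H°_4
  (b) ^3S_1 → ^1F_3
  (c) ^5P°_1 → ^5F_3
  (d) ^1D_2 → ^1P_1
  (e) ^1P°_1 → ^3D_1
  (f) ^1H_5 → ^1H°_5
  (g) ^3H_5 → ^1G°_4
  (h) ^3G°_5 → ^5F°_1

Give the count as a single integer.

1

(a) forbidden (parity, ΔS, ΔL, ΔJ fail)
(b) forbidden (parity, ΔS, ΔL, ΔJ fail)
(c) forbidden (ΔL, ΔJ fail)
(d) forbidden (parity fails)
(e) forbidden (ΔS fails)
(f) allowed
(g) forbidden (ΔS fails)
(h) forbidden (parity, ΔS, ΔJ fail)
Total allowed: 1 of 8.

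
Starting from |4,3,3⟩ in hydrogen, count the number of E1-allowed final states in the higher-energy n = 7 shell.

4

E1 requires Δl = ±1, so l_f ∈ {2, 4}; with 0 ≤ l_f ≤ n_f−1 = 6, the allowed l_f values are {2, 4}.
For l_f = 2: m_f ∈ {m_i−1, m_i, m_i+1} ∩ [−2, 2] = {2} → 1 state.
For l_f = 4: m_f ∈ {m_i−1, m_i, m_i+1} ∩ [−4, 4] = {2, 3, 4} → 3 states.
Total: 4.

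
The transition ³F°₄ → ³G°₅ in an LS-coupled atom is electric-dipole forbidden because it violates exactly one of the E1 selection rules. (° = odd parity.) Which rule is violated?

parity

Initial level: S=1, L=3, J=4, parity odd. Final level: S=1, L=4, J=5, parity odd.
Parity must change: odd → odd — ✗.
ΔS = 0: S: 1 → 1 — ✓.
ΔL = 0, ±1 (not L=0↔0): L: 3 → 4, ΔL = +1 — ✓.
ΔJ = 0, ±1 (not J=0↔0): J: 4 → 5, ΔJ = +1 — ✓.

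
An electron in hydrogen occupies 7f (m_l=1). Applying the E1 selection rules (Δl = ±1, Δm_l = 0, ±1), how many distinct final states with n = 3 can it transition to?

3

E1 requires Δl = ±1, so l_f ∈ {2, 4}; with 0 ≤ l_f ≤ n_f−1 = 2, the allowed l_f values are {2}.
For l_f = 2: m_f ∈ {m_i−1, m_i, m_i+1} ∩ [−2, 2] = {0, 1, 2} → 3 states.
Total: 3.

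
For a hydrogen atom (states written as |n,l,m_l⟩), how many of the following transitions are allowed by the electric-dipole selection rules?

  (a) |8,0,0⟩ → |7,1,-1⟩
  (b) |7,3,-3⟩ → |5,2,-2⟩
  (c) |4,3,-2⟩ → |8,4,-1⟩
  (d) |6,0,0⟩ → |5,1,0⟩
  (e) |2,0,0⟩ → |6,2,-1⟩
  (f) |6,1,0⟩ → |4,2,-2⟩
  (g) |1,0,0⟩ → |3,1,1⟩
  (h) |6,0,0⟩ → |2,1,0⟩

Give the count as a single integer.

(a) allowed
(b) allowed
(c) allowed
(d) allowed
(e) forbidden — Δl = +2 (E1 requires Δl = ±1)
(f) forbidden — Δm_l = -2 (E1 requires Δm_l = 0, ±1)
(g) allowed
(h) allowed
Total allowed: 6 of 8.

6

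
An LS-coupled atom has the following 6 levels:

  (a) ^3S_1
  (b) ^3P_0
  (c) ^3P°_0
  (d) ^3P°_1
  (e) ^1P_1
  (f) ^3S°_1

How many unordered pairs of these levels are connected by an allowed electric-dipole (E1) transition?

4

(a)–(b): forbidden (parity).
(a)–(c): allowed.
(a)–(d): allowed.
(a)–(e): forbidden (parity, ΔS).
(a)–(f): forbidden (ΔL).
(b)–(c): forbidden (ΔJ).
(b)–(d): allowed.
(b)–(e): forbidden (parity, ΔS).
(b)–(f): allowed.
(c)–(d): forbidden (parity).
(c)–(e): forbidden (ΔS).
(c)–(f): forbidden (parity).
(d)–(e): forbidden (ΔS).
(d)–(f): forbidden (parity).
(e)–(f): forbidden (ΔS).
Allowed pairs: 4 of 15.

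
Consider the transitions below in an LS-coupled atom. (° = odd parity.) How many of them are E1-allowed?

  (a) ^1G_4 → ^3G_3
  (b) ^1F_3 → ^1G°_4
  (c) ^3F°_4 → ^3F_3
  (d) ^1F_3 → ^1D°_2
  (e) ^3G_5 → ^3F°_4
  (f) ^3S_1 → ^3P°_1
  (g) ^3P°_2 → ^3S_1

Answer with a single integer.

6

(a) forbidden (parity, ΔS fail)
(b) allowed
(c) allowed
(d) allowed
(e) allowed
(f) allowed
(g) allowed
Total allowed: 6 of 7.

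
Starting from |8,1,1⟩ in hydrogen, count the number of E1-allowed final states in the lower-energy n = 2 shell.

E1 requires Δl = ±1, so l_f ∈ {0, 2}; with 0 ≤ l_f ≤ n_f−1 = 1, the allowed l_f values are {0}.
For l_f = 0: m_f ∈ {m_i−1, m_i, m_i+1} ∩ [−0, 0] = {0} → 1 state.
Total: 1.

1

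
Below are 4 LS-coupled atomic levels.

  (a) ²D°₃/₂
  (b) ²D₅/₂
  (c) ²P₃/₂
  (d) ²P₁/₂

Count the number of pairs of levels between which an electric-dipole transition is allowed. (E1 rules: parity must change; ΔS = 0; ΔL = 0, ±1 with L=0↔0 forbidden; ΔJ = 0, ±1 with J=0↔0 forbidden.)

(a)–(b): allowed.
(a)–(c): allowed.
(a)–(d): allowed.
(b)–(c): forbidden (parity).
(b)–(d): forbidden (parity, ΔJ).
(c)–(d): forbidden (parity).
Allowed pairs: 3 of 6.

3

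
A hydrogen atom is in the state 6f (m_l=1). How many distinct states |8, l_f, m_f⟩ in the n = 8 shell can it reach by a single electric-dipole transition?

6

E1 requires Δl = ±1, so l_f ∈ {2, 4}; with 0 ≤ l_f ≤ n_f−1 = 7, the allowed l_f values are {2, 4}.
For l_f = 2: m_f ∈ {m_i−1, m_i, m_i+1} ∩ [−2, 2] = {0, 1, 2} → 3 states.
For l_f = 4: m_f ∈ {m_i−1, m_i, m_i+1} ∩ [−4, 4] = {0, 1, 2} → 3 states.
Total: 6.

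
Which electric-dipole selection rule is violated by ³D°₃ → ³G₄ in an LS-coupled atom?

the ΔL = 0, ±1 rule

Reading off the term symbols: S 1→1, L 2→4, J 3→4, parity odd→even.
Parity must change: odd → even — satisfied.
ΔS = 0: S: 1 → 1 — satisfied.
ΔJ = 0, ±1 (not J=0↔0): J: 3 → 4, ΔJ = +1 — satisfied.
ΔL = 0, ±1 (not L=0↔0): L: 2 → 4, ΔL = +2 — violated.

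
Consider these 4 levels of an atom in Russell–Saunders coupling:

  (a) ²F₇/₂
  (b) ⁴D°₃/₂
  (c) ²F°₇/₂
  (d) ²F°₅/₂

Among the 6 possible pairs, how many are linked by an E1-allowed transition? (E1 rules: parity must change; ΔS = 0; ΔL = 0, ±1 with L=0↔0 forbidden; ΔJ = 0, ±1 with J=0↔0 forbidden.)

2

(a)–(b): forbidden (ΔS, ΔJ).
(a)–(c): allowed.
(a)–(d): allowed.
(b)–(c): forbidden (parity, ΔS, ΔJ).
(b)–(d): forbidden (parity, ΔS).
(c)–(d): forbidden (parity).
Allowed pairs: 2 of 6.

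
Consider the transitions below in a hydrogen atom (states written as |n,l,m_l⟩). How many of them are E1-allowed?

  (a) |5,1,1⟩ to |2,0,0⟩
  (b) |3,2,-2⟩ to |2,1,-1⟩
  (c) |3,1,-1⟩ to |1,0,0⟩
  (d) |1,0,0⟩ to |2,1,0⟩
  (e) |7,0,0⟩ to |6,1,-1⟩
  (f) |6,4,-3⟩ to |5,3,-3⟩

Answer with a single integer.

(a) allowed
(b) allowed
(c) allowed
(d) allowed
(e) allowed
(f) allowed
Total allowed: 6 of 6.

6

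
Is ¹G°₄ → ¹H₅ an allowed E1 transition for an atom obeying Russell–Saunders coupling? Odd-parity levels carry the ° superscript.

Parity must change: odd → even — satisfied.
ΔS = 0: S: 0 → 0 — satisfied.
ΔL = 0, ±1 (not L=0↔0): L: 4 → 5, ΔL = +1 — satisfied.
ΔJ = 0, ±1 (not J=0↔0): J: 4 → 5, ΔJ = +1 — satisfied.
All four E1 rules are satisfied.

allowed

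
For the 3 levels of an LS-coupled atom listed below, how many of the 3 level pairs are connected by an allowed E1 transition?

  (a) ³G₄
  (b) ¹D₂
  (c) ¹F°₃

1

(a)–(b): forbidden (parity, ΔS, ΔL, ΔJ).
(a)–(c): forbidden (ΔS).
(b)–(c): allowed.
Allowed pairs: 1 of 3.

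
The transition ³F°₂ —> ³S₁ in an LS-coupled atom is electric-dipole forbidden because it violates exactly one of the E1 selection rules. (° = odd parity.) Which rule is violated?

the ΔL = 0, ±1 rule

Parity must change: odd → even — passes.
ΔS = 0: S: 1 → 1 — passes.
ΔL = 0, ±1 (not L=0↔0): L: 3 → 0, ΔL = -3 — fails.
ΔJ = 0, ±1 (not J=0↔0): J: 2 → 1, ΔJ = -1 — passes.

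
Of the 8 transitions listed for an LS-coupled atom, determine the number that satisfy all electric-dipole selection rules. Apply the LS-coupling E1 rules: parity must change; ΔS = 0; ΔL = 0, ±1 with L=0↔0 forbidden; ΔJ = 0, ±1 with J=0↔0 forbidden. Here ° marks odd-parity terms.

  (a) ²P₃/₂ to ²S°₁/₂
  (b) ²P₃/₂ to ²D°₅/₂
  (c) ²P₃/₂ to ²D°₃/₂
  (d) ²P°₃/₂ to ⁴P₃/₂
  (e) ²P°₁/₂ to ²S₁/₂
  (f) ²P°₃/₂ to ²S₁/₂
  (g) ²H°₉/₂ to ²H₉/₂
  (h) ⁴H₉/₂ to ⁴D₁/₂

(a) allowed
(b) allowed
(c) allowed
(d) forbidden (ΔS fails)
(e) allowed
(f) allowed
(g) allowed
(h) forbidden (parity, ΔL, ΔJ fail)
Total allowed: 6 of 8.

6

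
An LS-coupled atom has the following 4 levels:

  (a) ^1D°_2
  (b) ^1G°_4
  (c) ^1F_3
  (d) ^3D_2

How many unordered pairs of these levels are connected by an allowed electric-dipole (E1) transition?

2

(a)–(b): forbidden (parity, ΔL, ΔJ).
(a)–(c): allowed.
(a)–(d): forbidden (ΔS).
(b)–(c): allowed.
(b)–(d): forbidden (ΔS, ΔL, ΔJ).
(c)–(d): forbidden (parity, ΔS).
Allowed pairs: 2 of 6.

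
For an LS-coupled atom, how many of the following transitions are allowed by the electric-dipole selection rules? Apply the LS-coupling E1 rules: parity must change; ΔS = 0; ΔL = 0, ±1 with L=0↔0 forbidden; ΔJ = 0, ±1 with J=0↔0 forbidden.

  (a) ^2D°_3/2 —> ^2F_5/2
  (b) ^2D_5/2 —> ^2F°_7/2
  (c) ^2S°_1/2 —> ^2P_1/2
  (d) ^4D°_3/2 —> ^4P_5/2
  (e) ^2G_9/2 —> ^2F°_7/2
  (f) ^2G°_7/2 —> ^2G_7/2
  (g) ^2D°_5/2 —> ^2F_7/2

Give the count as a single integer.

7

(a) allowed
(b) allowed
(c) allowed
(d) allowed
(e) allowed
(f) allowed
(g) allowed
Total allowed: 7 of 7.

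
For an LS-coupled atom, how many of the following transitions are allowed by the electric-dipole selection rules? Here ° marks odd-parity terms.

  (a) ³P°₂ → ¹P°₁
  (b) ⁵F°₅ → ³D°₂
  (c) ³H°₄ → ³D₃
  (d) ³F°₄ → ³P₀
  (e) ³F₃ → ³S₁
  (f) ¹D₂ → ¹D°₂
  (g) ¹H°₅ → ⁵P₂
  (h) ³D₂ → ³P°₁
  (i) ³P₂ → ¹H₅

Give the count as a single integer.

2

(a) forbidden (parity, ΔS fail)
(b) forbidden (parity, ΔS, ΔJ fail)
(c) forbidden (ΔL fails)
(d) forbidden (ΔL, ΔJ fail)
(e) forbidden (parity, ΔL, ΔJ fail)
(f) allowed
(g) forbidden (ΔS, ΔL, ΔJ fail)
(h) allowed
(i) forbidden (parity, ΔS, ΔL, ΔJ fail)
Total allowed: 2 of 9.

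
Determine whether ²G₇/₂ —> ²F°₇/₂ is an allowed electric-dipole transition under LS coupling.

allowed

Reading off the term symbols: S 1/2→1/2, L 4→3, J 7/2→7/2, parity even→odd.
Parity must change: even → odd — ok.
ΔS = 0: S: 1/2 → 1/2 — ok.
ΔL = 0, ±1 (not L=0↔0): L: 4 → 3, ΔL = -1 — ok.
ΔJ = 0, ±1 (not J=0↔0): J: 7/2 → 7/2, ΔJ = +0 — ok.
All four E1 rules are satisfied.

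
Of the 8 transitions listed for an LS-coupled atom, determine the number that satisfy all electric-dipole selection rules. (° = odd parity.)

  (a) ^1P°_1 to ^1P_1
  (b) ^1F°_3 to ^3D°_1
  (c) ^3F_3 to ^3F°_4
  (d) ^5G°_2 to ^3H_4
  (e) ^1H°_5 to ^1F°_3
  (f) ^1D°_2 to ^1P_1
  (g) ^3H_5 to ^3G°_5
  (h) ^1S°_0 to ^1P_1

5

(a) allowed
(b) forbidden (parity, ΔS, ΔJ fail)
(c) allowed
(d) forbidden (ΔS, ΔJ fail)
(e) forbidden (parity, ΔL, ΔJ fail)
(f) allowed
(g) allowed
(h) allowed
Total allowed: 5 of 8.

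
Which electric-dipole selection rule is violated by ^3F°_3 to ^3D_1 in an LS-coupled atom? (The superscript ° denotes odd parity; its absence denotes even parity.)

the ΔJ = 0, ±1 rule

ΔJ = 0, ±1 (not J=0↔0): J: 3 → 1, ΔJ = -2 — ✗.
ΔS = 0: S: 1 → 1 — ✓.
ΔL = 0, ±1 (not L=0↔0): L: 3 → 2, ΔL = -1 — ✓.
Parity must change: odd → even — ✓.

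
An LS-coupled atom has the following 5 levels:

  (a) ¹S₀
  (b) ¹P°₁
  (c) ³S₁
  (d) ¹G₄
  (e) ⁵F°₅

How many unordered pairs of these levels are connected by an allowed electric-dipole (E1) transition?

1

(a)–(b): allowed.
(a)–(c): forbidden (parity, ΔS, ΔL).
(a)–(d): forbidden (parity, ΔL, ΔJ).
(a)–(e): forbidden (ΔS, ΔL, ΔJ).
(b)–(c): forbidden (ΔS).
(b)–(d): forbidden (ΔL, ΔJ).
(b)–(e): forbidden (parity, ΔS, ΔL, ΔJ).
(c)–(d): forbidden (parity, ΔS, ΔL, ΔJ).
(c)–(e): forbidden (ΔS, ΔL, ΔJ).
(d)–(e): forbidden (ΔS).
Allowed pairs: 1 of 10.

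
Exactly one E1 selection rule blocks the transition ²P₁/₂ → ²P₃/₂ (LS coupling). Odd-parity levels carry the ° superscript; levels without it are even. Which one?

parity

Parity must change: even → even — fails.
ΔS = 0: S: 1/2 → 1/2 — passes.
ΔL = 0, ±1 (not L=0↔0): L: 1 → 1, ΔL = +0 — passes.
ΔJ = 0, ±1 (not J=0↔0): J: 1/2 → 3/2, ΔJ = +1 — passes.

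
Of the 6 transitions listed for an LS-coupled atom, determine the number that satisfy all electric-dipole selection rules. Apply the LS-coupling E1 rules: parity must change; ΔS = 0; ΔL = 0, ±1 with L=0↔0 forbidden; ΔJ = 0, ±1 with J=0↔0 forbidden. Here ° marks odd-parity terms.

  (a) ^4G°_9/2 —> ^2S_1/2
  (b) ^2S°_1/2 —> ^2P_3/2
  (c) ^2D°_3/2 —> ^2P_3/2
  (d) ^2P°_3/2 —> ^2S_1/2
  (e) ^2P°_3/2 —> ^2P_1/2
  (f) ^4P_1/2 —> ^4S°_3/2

(a) forbidden (ΔS, ΔL, ΔJ fail)
(b) allowed
(c) allowed
(d) allowed
(e) allowed
(f) allowed
Total allowed: 5 of 6.

5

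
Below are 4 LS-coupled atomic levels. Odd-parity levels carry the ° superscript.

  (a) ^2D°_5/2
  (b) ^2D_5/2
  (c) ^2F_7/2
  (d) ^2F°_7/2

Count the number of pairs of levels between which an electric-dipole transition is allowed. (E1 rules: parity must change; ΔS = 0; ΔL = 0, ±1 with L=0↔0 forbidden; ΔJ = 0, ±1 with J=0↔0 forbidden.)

4

(a)–(b): allowed.
(a)–(c): allowed.
(a)–(d): forbidden (parity).
(b)–(c): forbidden (parity).
(b)–(d): allowed.
(c)–(d): allowed.
Allowed pairs: 4 of 6.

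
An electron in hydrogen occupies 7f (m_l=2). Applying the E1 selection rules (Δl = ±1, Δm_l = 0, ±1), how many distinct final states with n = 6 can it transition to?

E1 requires Δl = ±1, so l_f ∈ {2, 4}; with 0 ≤ l_f ≤ n_f−1 = 5, the allowed l_f values are {2, 4}.
For l_f = 2: m_f ∈ {m_i−1, m_i, m_i+1} ∩ [−2, 2] = {1, 2} → 2 states.
For l_f = 4: m_f ∈ {m_i−1, m_i, m_i+1} ∩ [−4, 4] = {1, 2, 3} → 3 states.
Total: 5.

5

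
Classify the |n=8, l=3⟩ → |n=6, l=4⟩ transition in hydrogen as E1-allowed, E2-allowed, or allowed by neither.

E1

Δl = 4 − 3 = +1; l_i + l_f = 7.
E1 (Δl = ±1): satisfied.
E2 (Δl = 0,±2, l_i+l_f ≥ 2): not satisfied.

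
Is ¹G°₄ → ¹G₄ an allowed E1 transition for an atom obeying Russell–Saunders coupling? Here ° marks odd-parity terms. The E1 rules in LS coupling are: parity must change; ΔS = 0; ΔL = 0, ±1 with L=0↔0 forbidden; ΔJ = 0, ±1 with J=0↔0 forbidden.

Initial level: S=0, L=4, J=4, parity odd. Final level: S=0, L=4, J=4, parity even.
Parity must change: odd → even — passes.
ΔS = 0: S: 0 → 0 — passes.
ΔL = 0, ±1 (not L=0↔0): L: 4 → 4, ΔL = +0 — passes.
ΔJ = 0, ±1 (not J=0↔0): J: 4 → 4, ΔJ = +0 — passes.
All four E1 rules are satisfied.

allowed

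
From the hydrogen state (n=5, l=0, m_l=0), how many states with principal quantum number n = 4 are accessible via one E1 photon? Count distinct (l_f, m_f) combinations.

3

E1 requires Δl = ±1, so l_f ∈ {-1, 1}; with 0 ≤ l_f ≤ n_f−1 = 3, the allowed l_f values are {1}.
For l_f = 1: m_f ∈ {m_i−1, m_i, m_i+1} ∩ [−1, 1] = {-1, 0, 1} → 3 states.
Total: 3.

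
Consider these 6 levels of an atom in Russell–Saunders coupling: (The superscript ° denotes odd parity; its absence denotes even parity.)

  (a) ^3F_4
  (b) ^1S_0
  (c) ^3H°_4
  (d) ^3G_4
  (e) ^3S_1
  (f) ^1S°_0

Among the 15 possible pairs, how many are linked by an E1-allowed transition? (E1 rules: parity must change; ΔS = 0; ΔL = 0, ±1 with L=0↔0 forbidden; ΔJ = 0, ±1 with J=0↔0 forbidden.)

(a)–(b): forbidden (parity, ΔS, ΔL, ΔJ).
(a)–(c): forbidden (ΔL).
(a)–(d): forbidden (parity).
(a)–(e): forbidden (parity, ΔL, ΔJ).
(a)–(f): forbidden (ΔS, ΔL, ΔJ).
(b)–(c): forbidden (ΔS, ΔL, ΔJ).
(b)–(d): forbidden (parity, ΔS, ΔL, ΔJ).
(b)–(e): forbidden (parity, ΔS, ΔL).
(b)–(f): forbidden (ΔL, ΔJ).
(c)–(d): allowed.
(c)–(e): forbidden (ΔL, ΔJ).
(c)–(f): forbidden (parity, ΔS, ΔL, ΔJ).
(d)–(e): forbidden (parity, ΔL, ΔJ).
(d)–(f): forbidden (ΔS, ΔL, ΔJ).
(e)–(f): forbidden (ΔS, ΔL).
Allowed pairs: 1 of 15.

1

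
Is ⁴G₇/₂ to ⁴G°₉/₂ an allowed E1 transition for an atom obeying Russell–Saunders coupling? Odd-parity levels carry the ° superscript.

Parity must change: even → odd — ✓.
ΔS = 0: S: 3/2 → 3/2 — ✓.
ΔL = 0, ±1 (not L=0↔0): L: 4 → 4, ΔL = +0 — ✓.
ΔJ = 0, ±1 (not J=0↔0): J: 7/2 → 9/2, ΔJ = +1 — ✓.
All four E1 rules are satisfied.

allowed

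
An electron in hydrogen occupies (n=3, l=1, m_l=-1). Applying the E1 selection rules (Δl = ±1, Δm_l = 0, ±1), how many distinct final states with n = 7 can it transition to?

4

E1 requires Δl = ±1, so l_f ∈ {0, 2}; with 0 ≤ l_f ≤ n_f−1 = 6, the allowed l_f values are {0, 2}.
For l_f = 0: m_f ∈ {m_i−1, m_i, m_i+1} ∩ [−0, 0] = {0} → 1 state.
For l_f = 2: m_f ∈ {m_i−1, m_i, m_i+1} ∩ [−2, 2] = {-2, -1, 0} → 3 states.
Total: 4.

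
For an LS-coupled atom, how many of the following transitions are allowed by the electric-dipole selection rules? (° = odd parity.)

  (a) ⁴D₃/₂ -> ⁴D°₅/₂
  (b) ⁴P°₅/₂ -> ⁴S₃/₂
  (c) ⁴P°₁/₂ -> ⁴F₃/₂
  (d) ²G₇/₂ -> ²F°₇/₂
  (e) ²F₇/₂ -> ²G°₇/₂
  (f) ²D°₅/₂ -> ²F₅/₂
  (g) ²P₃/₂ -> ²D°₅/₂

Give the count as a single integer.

(a) allowed
(b) allowed
(c) forbidden (ΔL fails)
(d) allowed
(e) allowed
(f) allowed
(g) allowed
Total allowed: 6 of 7.

6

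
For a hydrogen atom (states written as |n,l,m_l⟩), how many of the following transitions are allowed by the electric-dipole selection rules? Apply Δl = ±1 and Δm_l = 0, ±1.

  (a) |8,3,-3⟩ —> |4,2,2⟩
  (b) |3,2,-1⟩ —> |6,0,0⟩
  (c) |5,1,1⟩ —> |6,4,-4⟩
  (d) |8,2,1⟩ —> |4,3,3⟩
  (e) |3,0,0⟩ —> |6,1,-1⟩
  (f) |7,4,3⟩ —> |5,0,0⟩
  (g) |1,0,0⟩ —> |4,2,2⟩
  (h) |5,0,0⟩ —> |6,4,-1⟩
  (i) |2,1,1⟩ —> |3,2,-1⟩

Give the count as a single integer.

(a) forbidden — Δm_l = +5 (E1 requires Δm_l = 0, ±1)
(b) forbidden — Δl = -2 (E1 requires Δl = ±1)
(c) forbidden — Δl = +3 (E1 requires Δl = ±1); Δm_l = -5 (E1 requires Δm_l = 0, ±1)
(d) forbidden — Δm_l = +2 (E1 requires Δm_l = 0, ±1)
(e) allowed
(f) forbidden — Δl = -4 (E1 requires Δl = ±1); Δm_l = -3 (E1 requires Δm_l = 0, ±1)
(g) forbidden — Δl = +2 (E1 requires Δl = ±1); Δm_l = +2 (E1 requires Δm_l = 0, ±1)
(h) forbidden — Δl = +4 (E1 requires Δl = ±1)
(i) forbidden — Δm_l = -2 (E1 requires Δm_l = 0, ±1)
Total allowed: 1 of 9.

1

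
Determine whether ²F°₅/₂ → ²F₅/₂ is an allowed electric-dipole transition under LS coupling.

Initial level: S=1/2, L=3, J=5/2, parity odd. Final level: S=1/2, L=3, J=5/2, parity even.
ΔS = 0: S: 1/2 → 1/2 — passes.
ΔJ = 0, ±1 (not J=0↔0): J: 5/2 → 5/2, ΔJ = +0 — passes.
Parity must change: odd → even — passes.
ΔL = 0, ±1 (not L=0↔0): L: 3 → 3, ΔL = +0 — passes.
All four E1 rules are satisfied.

allowed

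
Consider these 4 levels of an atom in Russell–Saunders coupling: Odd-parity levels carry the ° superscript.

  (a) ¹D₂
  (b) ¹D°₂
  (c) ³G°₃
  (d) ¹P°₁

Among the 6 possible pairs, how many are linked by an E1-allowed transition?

2

(a)–(b): allowed.
(a)–(c): forbidden (ΔS, ΔL).
(a)–(d): allowed.
(b)–(c): forbidden (parity, ΔS, ΔL).
(b)–(d): forbidden (parity).
(c)–(d): forbidden (parity, ΔS, ΔL, ΔJ).
Allowed pairs: 2 of 6.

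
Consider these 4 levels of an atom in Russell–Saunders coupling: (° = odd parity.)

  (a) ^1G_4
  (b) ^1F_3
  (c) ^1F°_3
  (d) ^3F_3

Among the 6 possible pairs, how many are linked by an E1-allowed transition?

(a)–(b): forbidden (parity).
(a)–(c): allowed.
(a)–(d): forbidden (parity, ΔS).
(b)–(c): allowed.
(b)–(d): forbidden (parity, ΔS).
(c)–(d): forbidden (ΔS).
Allowed pairs: 2 of 6.

2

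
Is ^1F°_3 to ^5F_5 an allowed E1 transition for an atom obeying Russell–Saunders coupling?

Parity must change: odd → even — passes.
ΔS = 0: S: 0 → 2 — fails.
ΔL = 0, ±1 (not L=0↔0): L: 3 → 3, ΔL = +0 — passes.
ΔJ = 0, ±1 (not J=0↔0): J: 3 → 5, ΔJ = +2 — fails.
Rule(s) violated: ΔS, ΔJ.

forbidden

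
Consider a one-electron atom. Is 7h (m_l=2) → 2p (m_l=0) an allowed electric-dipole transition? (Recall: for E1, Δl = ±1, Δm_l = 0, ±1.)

l: 5 → 1 (Δl = -4). Δl = ±1 violated.
m_l: 2 → 0 (Δm_l = -2). |Δm_l| ≤ 1 violated.
The transition is electric-dipole forbidden.

forbidden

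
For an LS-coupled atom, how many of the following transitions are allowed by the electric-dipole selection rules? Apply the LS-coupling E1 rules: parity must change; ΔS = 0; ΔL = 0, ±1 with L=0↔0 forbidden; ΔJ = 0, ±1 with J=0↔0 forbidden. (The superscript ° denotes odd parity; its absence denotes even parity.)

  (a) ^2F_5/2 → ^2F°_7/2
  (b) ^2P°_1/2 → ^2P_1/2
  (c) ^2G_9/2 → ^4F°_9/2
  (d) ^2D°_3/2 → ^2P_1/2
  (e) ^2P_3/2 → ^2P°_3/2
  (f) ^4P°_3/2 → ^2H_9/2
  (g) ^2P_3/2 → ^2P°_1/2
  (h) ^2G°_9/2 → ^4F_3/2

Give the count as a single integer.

(a) allowed
(b) allowed
(c) forbidden (ΔS fails)
(d) allowed
(e) allowed
(f) forbidden (ΔS, ΔL, ΔJ fail)
(g) allowed
(h) forbidden (ΔS, ΔJ fail)
Total allowed: 5 of 8.

5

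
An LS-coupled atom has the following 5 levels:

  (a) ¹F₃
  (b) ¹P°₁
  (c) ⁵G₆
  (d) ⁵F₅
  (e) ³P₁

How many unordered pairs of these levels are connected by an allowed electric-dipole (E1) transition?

0

(a)–(b): forbidden (ΔL, ΔJ).
(a)–(c): forbidden (parity, ΔS, ΔJ).
(a)–(d): forbidden (parity, ΔS, ΔJ).
(a)–(e): forbidden (parity, ΔS, ΔL, ΔJ).
(b)–(c): forbidden (ΔS, ΔL, ΔJ).
(b)–(d): forbidden (ΔS, ΔL, ΔJ).
(b)–(e): forbidden (ΔS).
(c)–(d): forbidden (parity).
(c)–(e): forbidden (parity, ΔS, ΔL, ΔJ).
(d)–(e): forbidden (parity, ΔS, ΔL, ΔJ).
Allowed pairs: 0 of 10.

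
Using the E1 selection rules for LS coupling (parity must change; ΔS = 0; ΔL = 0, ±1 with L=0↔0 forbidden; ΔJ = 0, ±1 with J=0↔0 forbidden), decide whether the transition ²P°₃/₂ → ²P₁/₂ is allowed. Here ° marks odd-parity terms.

Initial level: S=1/2, L=1, J=3/2, parity odd. Final level: S=1/2, L=1, J=1/2, parity even.
ΔJ = 0, ±1 (not J=0↔0): J: 3/2 → 1/2, ΔJ = -1 — satisfied.
Parity must change: odd → even — satisfied.
ΔL = 0, ±1 (not L=0↔0): L: 1 → 1, ΔL = +0 — satisfied.
ΔS = 0: S: 1/2 → 1/2 — satisfied.
All four E1 rules are satisfied.

allowed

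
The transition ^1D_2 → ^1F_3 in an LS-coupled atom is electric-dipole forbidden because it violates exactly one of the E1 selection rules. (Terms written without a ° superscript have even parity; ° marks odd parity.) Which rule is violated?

parity

Initial level: S=0, L=2, J=2, parity even. Final level: S=0, L=3, J=3, parity even.
Parity must change: even → even — ✗.
ΔS = 0: S: 0 → 0 — ✓.
ΔL = 0, ±1 (not L=0↔0): L: 2 → 3, ΔL = +1 — ✓.
ΔJ = 0, ±1 (not J=0↔0): J: 2 → 3, ΔJ = +1 — ✓.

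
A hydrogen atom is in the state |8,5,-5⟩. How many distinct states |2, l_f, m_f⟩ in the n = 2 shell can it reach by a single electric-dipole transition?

0

E1 requires l_f ∈ {4, 6}, but neither lies in [0, 1], so no final state is reachable.
Total: 0.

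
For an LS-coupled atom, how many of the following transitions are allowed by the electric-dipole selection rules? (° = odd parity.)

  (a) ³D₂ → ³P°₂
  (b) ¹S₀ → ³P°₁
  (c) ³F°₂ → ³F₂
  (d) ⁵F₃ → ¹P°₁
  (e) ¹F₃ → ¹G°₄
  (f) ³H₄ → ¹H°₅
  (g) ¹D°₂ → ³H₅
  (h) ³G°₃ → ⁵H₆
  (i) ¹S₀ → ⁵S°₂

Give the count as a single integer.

(a) allowed
(b) forbidden (ΔS fails)
(c) allowed
(d) forbidden (ΔS, ΔL, ΔJ fail)
(e) allowed
(f) forbidden (ΔS fails)
(g) forbidden (ΔS, ΔL, ΔJ fail)
(h) forbidden (ΔS, ΔJ fail)
(i) forbidden (ΔS, ΔL, ΔJ fail)
Total allowed: 3 of 9.

3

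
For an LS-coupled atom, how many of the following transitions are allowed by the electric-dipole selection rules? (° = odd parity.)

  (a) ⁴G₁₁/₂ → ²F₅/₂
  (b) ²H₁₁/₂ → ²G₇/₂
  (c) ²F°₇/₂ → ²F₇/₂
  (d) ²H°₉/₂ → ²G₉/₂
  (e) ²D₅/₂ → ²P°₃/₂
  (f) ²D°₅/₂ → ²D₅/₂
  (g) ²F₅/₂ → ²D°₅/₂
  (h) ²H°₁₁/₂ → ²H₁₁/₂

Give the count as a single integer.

6

(a) forbidden (parity, ΔS, ΔJ fail)
(b) forbidden (parity, ΔJ fail)
(c) allowed
(d) allowed
(e) allowed
(f) allowed
(g) allowed
(h) allowed
Total allowed: 6 of 8.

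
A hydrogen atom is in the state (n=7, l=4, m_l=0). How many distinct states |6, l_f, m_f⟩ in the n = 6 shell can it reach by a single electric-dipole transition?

E1 requires Δl = ±1, so l_f ∈ {3, 5}; with 0 ≤ l_f ≤ n_f−1 = 5, the allowed l_f values are {3, 5}.
For l_f = 3: m_f ∈ {m_i−1, m_i, m_i+1} ∩ [−3, 3] = {-1, 0, 1} → 3 states.
For l_f = 5: m_f ∈ {m_i−1, m_i, m_i+1} ∩ [−5, 5] = {-1, 0, 1} → 3 states.
Total: 6.

6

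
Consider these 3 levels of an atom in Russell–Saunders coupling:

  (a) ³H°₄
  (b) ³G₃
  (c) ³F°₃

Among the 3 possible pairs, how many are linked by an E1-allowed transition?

2

(a)–(b): allowed.
(a)–(c): forbidden (parity, ΔL).
(b)–(c): allowed.
Allowed pairs: 2 of 3.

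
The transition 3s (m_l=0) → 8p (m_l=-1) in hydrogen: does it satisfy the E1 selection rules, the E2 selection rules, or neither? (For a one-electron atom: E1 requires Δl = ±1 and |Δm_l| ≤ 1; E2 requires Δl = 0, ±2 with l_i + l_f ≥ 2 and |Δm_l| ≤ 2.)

Δl = 1 − 0 = +1; l_i + l_f = 1.
Δm_l = -1.
E1 (Δl = ±1, |Δm_l| ≤ 1): satisfied.
E2 (Δl = 0,±2, l_i+l_f ≥ 2, |Δm_l| ≤ 2): not satisfied.

E1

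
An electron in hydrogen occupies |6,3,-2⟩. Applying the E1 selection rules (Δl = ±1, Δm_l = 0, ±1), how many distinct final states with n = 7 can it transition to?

E1 requires Δl = ±1, so l_f ∈ {2, 4}; with 0 ≤ l_f ≤ n_f−1 = 6, the allowed l_f values are {2, 4}.
For l_f = 2: m_f ∈ {m_i−1, m_i, m_i+1} ∩ [−2, 2] = {-2, -1} → 2 states.
For l_f = 4: m_f ∈ {m_i−1, m_i, m_i+1} ∩ [−4, 4] = {-3, -2, -1} → 3 states.
Total: 5.

5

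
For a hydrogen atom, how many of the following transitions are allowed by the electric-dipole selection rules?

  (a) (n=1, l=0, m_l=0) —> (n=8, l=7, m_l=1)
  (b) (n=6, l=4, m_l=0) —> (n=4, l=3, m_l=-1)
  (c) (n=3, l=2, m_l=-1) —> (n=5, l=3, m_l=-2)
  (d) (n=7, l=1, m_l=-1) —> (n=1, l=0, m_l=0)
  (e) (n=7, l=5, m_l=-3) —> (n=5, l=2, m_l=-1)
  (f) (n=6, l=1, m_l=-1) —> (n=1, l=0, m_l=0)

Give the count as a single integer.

(a) forbidden — Δl = +7 (E1 requires Δl = ±1)
(b) allowed
(c) allowed
(d) allowed
(e) forbidden — Δl = -3 (E1 requires Δl = ±1); Δm_l = +2 (E1 requires Δm_l = 0, ±1)
(f) allowed
Total allowed: 4 of 6.

4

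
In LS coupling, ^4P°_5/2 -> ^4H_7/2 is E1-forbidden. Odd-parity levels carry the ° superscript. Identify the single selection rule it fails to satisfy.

Parity must change: odd → even — passes.
ΔS = 0: S: 3/2 → 3/2 — passes.
ΔL = 0, ±1 (not L=0↔0): L: 1 → 5, ΔL = +4 — fails.
ΔJ = 0, ±1 (not J=0↔0): J: 5/2 → 7/2, ΔJ = +1 — passes.

the ΔL = 0, ±1 rule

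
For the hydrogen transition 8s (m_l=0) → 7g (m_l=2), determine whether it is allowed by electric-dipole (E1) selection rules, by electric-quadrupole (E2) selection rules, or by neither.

neither

Δl = 4 − 0 = +4; l_i + l_f = 4.
Δm_l = +2.
E1 (Δl = ±1, |Δm_l| ≤ 1): not satisfied.
E2 (Δl = 0,±2, l_i+l_f ≥ 2, |Δm_l| ≤ 2): not satisfied.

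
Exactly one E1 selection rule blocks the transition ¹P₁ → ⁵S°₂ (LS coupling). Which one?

Initial level: S=0, L=1, J=1, parity even. Final level: S=2, L=0, J=2, parity odd.
Parity must change: even → odd — passes.
ΔS = 0: S: 0 → 2 — fails.
ΔL = 0, ±1 (not L=0↔0): L: 1 → 0, ΔL = -1 — passes.
ΔJ = 0, ±1 (not J=0↔0): J: 1 → 2, ΔJ = +1 — passes.

the ΔS = 0 rule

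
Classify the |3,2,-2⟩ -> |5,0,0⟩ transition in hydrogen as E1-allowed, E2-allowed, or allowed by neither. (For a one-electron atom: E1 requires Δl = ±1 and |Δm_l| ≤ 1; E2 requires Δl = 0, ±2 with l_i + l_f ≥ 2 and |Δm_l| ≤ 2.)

E2

Δl = 0 − 2 = -2; l_i + l_f = 2.
Δm_l = +2.
E1 (Δl = ±1, |Δm_l| ≤ 1): not satisfied.
E2 (Δl = 0,±2, l_i+l_f ≥ 2, |Δm_l| ≤ 2): satisfied.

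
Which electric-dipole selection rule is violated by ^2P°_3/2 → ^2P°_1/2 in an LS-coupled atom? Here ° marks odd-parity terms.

Initial level: S=1/2, L=1, J=3/2, parity odd. Final level: S=1/2, L=1, J=1/2, parity odd.
ΔL = 0, ±1 (not L=0↔0): L: 1 → 1, ΔL = +0 — passes.
ΔS = 0: S: 1/2 → 1/2 — passes.
Parity must change: odd → odd — fails.
ΔJ = 0, ±1 (not J=0↔0): J: 3/2 → 1/2, ΔJ = -1 — passes.

parity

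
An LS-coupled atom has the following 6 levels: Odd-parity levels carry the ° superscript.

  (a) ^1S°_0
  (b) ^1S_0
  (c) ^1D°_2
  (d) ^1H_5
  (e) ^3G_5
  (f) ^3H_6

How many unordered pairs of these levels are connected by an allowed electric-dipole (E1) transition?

0

(a)–(b): forbidden (ΔL, ΔJ).
(a)–(c): forbidden (parity, ΔL, ΔJ).
(a)–(d): forbidden (ΔL, ΔJ).
(a)–(e): forbidden (ΔS, ΔL, ΔJ).
(a)–(f): forbidden (ΔS, ΔL, ΔJ).
(b)–(c): forbidden (ΔL, ΔJ).
(b)–(d): forbidden (parity, ΔL, ΔJ).
(b)–(e): forbidden (parity, ΔS, ΔL, ΔJ).
(b)–(f): forbidden (parity, ΔS, ΔL, ΔJ).
(c)–(d): forbidden (ΔL, ΔJ).
(c)–(e): forbidden (ΔS, ΔL, ΔJ).
(c)–(f): forbidden (ΔS, ΔL, ΔJ).
(d)–(e): forbidden (parity, ΔS).
(d)–(f): forbidden (parity, ΔS).
(e)–(f): forbidden (parity).
Allowed pairs: 0 of 15.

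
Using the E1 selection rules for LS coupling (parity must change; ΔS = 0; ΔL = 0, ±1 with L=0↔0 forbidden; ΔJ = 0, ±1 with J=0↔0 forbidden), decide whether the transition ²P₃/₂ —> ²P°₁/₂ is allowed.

Parity must change: even → odd — satisfied.
ΔS = 0: S: 1/2 → 1/2 — satisfied.
ΔL = 0, ±1 (not L=0↔0): L: 1 → 1, ΔL = +0 — satisfied.
ΔJ = 0, ±1 (not J=0↔0): J: 3/2 → 1/2, ΔJ = -1 — satisfied.
All four E1 rules are satisfied.

allowed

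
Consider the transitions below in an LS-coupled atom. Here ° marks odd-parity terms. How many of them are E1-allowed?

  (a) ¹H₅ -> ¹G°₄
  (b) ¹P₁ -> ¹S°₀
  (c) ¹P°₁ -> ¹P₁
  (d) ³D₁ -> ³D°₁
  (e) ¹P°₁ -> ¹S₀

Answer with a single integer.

5

(a) allowed
(b) allowed
(c) allowed
(d) allowed
(e) allowed
Total allowed: 5 of 5.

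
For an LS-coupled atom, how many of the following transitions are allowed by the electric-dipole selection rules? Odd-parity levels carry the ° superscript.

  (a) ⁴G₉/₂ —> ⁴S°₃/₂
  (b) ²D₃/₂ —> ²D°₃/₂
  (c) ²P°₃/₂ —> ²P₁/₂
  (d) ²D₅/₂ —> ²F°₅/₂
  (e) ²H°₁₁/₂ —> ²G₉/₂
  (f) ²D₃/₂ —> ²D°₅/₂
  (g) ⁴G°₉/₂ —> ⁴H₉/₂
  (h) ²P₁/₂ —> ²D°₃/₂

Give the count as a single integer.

(a) forbidden (ΔL, ΔJ fail)
(b) allowed
(c) allowed
(d) allowed
(e) allowed
(f) allowed
(g) allowed
(h) allowed
Total allowed: 7 of 8.

7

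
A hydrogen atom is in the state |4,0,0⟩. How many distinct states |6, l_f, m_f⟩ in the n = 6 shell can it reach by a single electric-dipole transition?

E1 requires Δl = ±1, so l_f ∈ {-1, 1}; with 0 ≤ l_f ≤ n_f−1 = 5, the allowed l_f values are {1}.
For l_f = 1: m_f ∈ {m_i−1, m_i, m_i+1} ∩ [−1, 1] = {-1, 0, 1} → 3 states.
Total: 3.

3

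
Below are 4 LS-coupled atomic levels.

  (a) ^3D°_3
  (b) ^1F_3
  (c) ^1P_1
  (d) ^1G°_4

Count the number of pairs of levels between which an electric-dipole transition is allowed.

(a)–(b): forbidden (ΔS).
(a)–(c): forbidden (ΔS, ΔJ).
(a)–(d): forbidden (parity, ΔS, ΔL).
(b)–(c): forbidden (parity, ΔL, ΔJ).
(b)–(d): allowed.
(c)–(d): forbidden (ΔL, ΔJ).
Allowed pairs: 1 of 6.

1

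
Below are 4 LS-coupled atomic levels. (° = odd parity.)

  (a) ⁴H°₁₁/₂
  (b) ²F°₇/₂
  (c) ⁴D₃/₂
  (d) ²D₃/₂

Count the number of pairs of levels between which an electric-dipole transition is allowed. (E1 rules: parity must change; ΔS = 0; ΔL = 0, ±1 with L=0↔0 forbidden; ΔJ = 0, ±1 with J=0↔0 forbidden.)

0

(a)–(b): forbidden (parity, ΔS, ΔL, ΔJ).
(a)–(c): forbidden (ΔL, ΔJ).
(a)–(d): forbidden (ΔS, ΔL, ΔJ).
(b)–(c): forbidden (ΔS, ΔJ).
(b)–(d): forbidden (ΔJ).
(c)–(d): forbidden (parity, ΔS).
Allowed pairs: 0 of 6.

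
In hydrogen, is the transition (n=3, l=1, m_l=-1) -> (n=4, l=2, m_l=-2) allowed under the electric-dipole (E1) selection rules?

Initial l = 1, final l = 2, so Δl = +1. E1 requires Δl = ±1: ok.
m_l: -1 → -2 (Δm_l = -1). |Δm_l| ≤ 1 ok.
All E1 selection rules are satisfied.

allowed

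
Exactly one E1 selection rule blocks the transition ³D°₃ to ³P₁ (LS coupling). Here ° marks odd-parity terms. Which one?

the ΔJ = 0, ±1 rule

Reading off the term symbols: S 1→1, L 2→1, J 3→1, parity odd→even.
ΔS = 0: S: 1 → 1 — ✓.
Parity must change: odd → even — ✓.
ΔL = 0, ±1 (not L=0↔0): L: 2 → 1, ΔL = -1 — ✓.
ΔJ = 0, ±1 (not J=0↔0): J: 3 → 1, ΔJ = -2 — ✗.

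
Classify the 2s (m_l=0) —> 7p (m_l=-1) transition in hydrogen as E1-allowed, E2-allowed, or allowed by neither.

Δl = 1 − 0 = +1; l_i + l_f = 1.
Δm_l = -1.
E1 (Δl = ±1, |Δm_l| ≤ 1): satisfied.
E2 (Δl = 0,±2, l_i+l_f ≥ 2, |Δm_l| ≤ 2): not satisfied.

E1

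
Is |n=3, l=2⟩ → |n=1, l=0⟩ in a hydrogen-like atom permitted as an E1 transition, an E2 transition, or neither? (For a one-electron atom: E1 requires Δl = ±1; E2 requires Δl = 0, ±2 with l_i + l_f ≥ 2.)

E2

Δl = 0 − 2 = -2; l_i + l_f = 2.
E1 (Δl = ±1): not satisfied.
E2 (Δl = 0,±2, l_i+l_f ≥ 2): satisfied.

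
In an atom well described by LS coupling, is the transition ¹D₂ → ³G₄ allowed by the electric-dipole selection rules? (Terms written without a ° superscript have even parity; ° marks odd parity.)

Parity must change: even → even — violated.
ΔS = 0: S: 0 → 1 — violated.
ΔL = 0, ±1 (not L=0↔0): L: 2 → 4, ΔL = +2 — violated.
ΔJ = 0, ±1 (not J=0↔0): J: 2 → 4, ΔJ = +2 — violated.
Rule(s) violated: parity, ΔS, ΔL, ΔJ.

forbidden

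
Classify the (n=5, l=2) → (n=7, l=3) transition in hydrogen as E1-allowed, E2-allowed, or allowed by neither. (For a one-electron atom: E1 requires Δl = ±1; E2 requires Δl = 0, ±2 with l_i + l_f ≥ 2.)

Δl = 3 − 2 = +1; l_i + l_f = 5.
E1 (Δl = ±1): satisfied.
E2 (Δl = 0,±2, l_i+l_f ≥ 2): not satisfied.

E1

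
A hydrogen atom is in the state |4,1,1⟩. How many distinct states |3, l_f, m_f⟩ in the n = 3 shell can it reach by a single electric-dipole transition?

4

E1 requires Δl = ±1, so l_f ∈ {0, 2}; with 0 ≤ l_f ≤ n_f−1 = 2, the allowed l_f values are {0, 2}.
For l_f = 0: m_f ∈ {m_i−1, m_i, m_i+1} ∩ [−0, 0] = {0} → 1 state.
For l_f = 2: m_f ∈ {m_i−1, m_i, m_i+1} ∩ [−2, 2] = {0, 1, 2} → 3 states.
Total: 4.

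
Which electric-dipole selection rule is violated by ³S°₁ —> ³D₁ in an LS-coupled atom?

Initial level: S=1, L=0, J=1, parity odd. Final level: S=1, L=2, J=1, parity even.
Parity must change: odd → even — ok.
ΔS = 0: S: 1 → 1 — ok.
ΔL = 0, ±1 (not L=0↔0): L: 0 → 2, ΔL = +2 — fails.
ΔJ = 0, ±1 (not J=0↔0): J: 1 → 1, ΔJ = +0 — ok.

the ΔL = 0, ±1 rule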